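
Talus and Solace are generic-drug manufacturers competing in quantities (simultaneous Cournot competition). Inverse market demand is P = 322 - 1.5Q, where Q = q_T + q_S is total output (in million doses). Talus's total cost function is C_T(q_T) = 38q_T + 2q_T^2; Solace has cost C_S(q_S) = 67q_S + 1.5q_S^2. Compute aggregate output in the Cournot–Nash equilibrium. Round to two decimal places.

67.43

Talus's profit: π_T = (322 - 1.5Q)q_T - (38q_T + 2q_T²). Setting ∂π_T/∂q_T = 0: 284 - 7q_T - (3/2)(q_S) = 0.
Solace's profit: π_S = (322 - 1.5Q)q_S - (67q_S + (3/2)q_S²). Setting ∂π_S/∂q_S = 0: 255 - 6q_S - (3/2)(q_T) = 0.
Rearranging gives the reaction functions q_T = (284 - (3/2)q_S)/7 and q_S = (255 - (3/2)q_T)/6.
Substituting one into the other gives q_T = 1762/53 and q_S = 1812/53.
Total output Q = 1762/53 + 1812/53 = 67.4340.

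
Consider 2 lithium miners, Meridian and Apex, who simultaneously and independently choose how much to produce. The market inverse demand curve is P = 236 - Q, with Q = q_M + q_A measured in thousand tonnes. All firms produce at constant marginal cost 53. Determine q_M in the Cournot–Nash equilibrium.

Each firm earns π_i = (236 - Q)q_i - 53q_i.
First-order condition (treating rivals' output as given): 183 - 2q_i - q_j = 0.
By symmetry each firm produces the same amount; substituting q_j = q_i yields q_i = 183/3 = 61.

61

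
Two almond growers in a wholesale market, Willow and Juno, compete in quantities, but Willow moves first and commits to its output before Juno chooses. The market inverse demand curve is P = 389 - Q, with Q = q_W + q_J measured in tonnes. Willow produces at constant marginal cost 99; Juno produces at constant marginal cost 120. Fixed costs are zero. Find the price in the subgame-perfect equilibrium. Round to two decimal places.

176.75

The follower Juno best-responds to any q_W: π_J = (389 - Q)q_J - 120q_J.
Follower FOC: 269 - q_W - 2q_J = 0, so q_J(q_W) = (269 - q_W)/2.
The leader anticipates this reaction. Substituting into P = 389 - Q gives P = 509/2 - (1/2)q_W, so π_W = (509/2 - (1/2)q_W)q_W - 99q_W.
Leader FOC: 311/2 - q_W = 0, so q_W = 311/2.
Then q_J = (269 - 311/2)/2 = 227/4.
Total output Q = 849/4, so price P = 389 - 849/4 = 707/4.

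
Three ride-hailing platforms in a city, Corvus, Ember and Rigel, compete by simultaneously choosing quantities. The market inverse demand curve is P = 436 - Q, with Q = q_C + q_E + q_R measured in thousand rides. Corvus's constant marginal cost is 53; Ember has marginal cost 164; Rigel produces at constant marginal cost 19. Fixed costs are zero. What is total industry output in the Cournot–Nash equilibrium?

Corvus's profit: π_C = (436 - Q)q_C - (53q_C). Setting ∂π_C/∂q_C = 0: 383 - 2q_C - (q_E + q_R) = 0.
Ember's first-order condition: 272 - 2q_E - (q_C + q_R) = 0.
Rigel's first-order condition: 417 - 2q_R - (q_C + q_E) = 0.
Adding the 3 conditions: 1072 − 2Q − 2Q = 0, i.e. Q = 268.
Back-substituting: q_C = (383 − 268) = 115, q_E = (272 − 268) = 4, q_R = (417 − 268) = 149.
Total output Q = 115 + 4 + 149 = 268.

268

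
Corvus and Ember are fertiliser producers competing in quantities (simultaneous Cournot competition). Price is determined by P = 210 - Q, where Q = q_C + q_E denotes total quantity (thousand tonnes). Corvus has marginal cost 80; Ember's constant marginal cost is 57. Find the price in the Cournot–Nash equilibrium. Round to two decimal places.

115.67

Corvus's profit: π_C = (210 - Q)q_C - (80q_C). Setting ∂π_C/∂q_C = 0: 130 - 2q_C - (q_E) = 0.
Ember's first-order condition: 153 - 2q_E - (q_C) = 0.
Best responses: q_C = (130 - q_E)/2, q_E = (153 - q_C)/2.
Solving the pair: q_C = 107/3, q_E = 176/3.
Total output Q = 283/3, so price P = 210 - 283/3 = 347/3.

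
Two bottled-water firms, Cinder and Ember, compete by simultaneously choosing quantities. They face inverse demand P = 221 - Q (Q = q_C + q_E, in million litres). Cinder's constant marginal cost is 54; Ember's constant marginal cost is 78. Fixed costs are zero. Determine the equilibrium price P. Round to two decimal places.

117.67

Cinder's profit: π_C = (221 - Q)q_C - (54q_C). Setting ∂π_C/∂q_C = 0: 167 - 2q_C - (q_E) = 0.
Ember's profit: π_E = (221 - Q)q_E - (78q_E). Setting ∂π_E/∂q_E = 0: 143 - 2q_E - (q_C) = 0.
So q_C = (167 - q_E)/2 and q_E = (143 - q_C)/2.
Substituting one into the other gives q_C = 191/3 and q_E = 119/3.
Total output Q = 310/3, so price P = 221 - 310/3 = 353/3.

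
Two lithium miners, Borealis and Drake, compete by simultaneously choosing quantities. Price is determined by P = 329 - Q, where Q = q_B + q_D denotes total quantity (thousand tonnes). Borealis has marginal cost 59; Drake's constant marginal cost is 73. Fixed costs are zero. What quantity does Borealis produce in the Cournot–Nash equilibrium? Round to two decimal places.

Borealis's profit: π_B = (329 - Q)q_B - (59q_B). Setting ∂π_B/∂q_B = 0: 270 - 2q_B - (q_D) = 0.
Drake's profit: π_D = (329 - Q)q_D - (73q_D). Setting ∂π_D/∂q_D = 0: 256 - 2q_D - (q_B) = 0.
Best responses: q_B = (270 - q_D)/2, q_D = (256 - q_B)/2.
Substituting one into the other gives q_B = 284/3 and q_D = 242/3.

94.67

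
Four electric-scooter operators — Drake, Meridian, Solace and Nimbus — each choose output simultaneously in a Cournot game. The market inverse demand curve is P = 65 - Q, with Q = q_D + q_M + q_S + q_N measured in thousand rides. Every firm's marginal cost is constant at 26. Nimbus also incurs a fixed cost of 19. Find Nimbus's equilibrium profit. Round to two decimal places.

41.84

A representative firm's profit is π_i = q_i(65 - Q) - 26q_i.
First-order condition (treating rivals' output as given): 39 - 2q_i - Σ_{j≠i} q_j = 0.
By symmetry each firm produces the same amount; substituting Σ_{j≠i} q_j = 3q_i yields q_i = 39/5.
Price P = 65 - 156/5 = 169/5.
Nimbus's profit: (169/5 - 26)·(39/5) - 19 = 1046/25.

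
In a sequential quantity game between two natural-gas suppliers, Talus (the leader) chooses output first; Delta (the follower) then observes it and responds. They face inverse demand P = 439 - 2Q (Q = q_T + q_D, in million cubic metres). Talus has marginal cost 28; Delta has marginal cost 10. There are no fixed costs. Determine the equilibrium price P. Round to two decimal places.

The follower Delta best-responds to any q_T: π_D = (439 - 2Q)q_D - 10q_D.
Follower FOC: 429 - 2q_T - 4q_D = 0, so q_D(q_T) = (429 - 2q_T)/4.
Talus substitutes q_D(q_T) into its own profit: π_T = q_T(439 - 2q_T - (429 - 2q_T)/2) - 28q_T = (449/2 - q_T)q_T - 28q_T.
Maximising: ∂π_T/∂q_T = 393/2 - 2q_T = 0, giving q_T = 393/4.
Then q_D = (429 - 2·(393/4))/4 = 465/8.
Total output Q = 1251/8, so price P = 439 - 2·(1251/8) = 505/4.

126.25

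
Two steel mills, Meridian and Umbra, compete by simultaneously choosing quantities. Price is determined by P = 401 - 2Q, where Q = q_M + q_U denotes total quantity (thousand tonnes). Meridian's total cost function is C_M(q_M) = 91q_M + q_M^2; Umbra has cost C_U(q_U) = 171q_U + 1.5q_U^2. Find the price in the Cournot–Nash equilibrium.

Meridian's profit: π_M = (401 - 2Q)q_M - (91q_M + q_M²). Setting ∂π_M/∂q_M = 0: 310 - 6q_M - 2(q_U) = 0.
Umbra's first-order condition: 230 - 7q_U - 2(q_M) = 0.
Best responses: q_M = (310 - 2q_U)/6, q_U = (230 - 2q_M)/7.
Substituting one into the other gives q_M = 45 and q_U = 20.
Total output Q = 65, so price P = 401 - 2·65 = 271.

271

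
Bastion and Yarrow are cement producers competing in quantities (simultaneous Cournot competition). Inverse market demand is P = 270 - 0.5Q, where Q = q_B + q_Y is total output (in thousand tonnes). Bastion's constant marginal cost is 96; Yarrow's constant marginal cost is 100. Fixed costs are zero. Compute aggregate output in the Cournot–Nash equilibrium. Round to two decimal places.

229.33

Bastion's profit: π_B = (270 - 0.5Q)q_B - (96q_B). Setting ∂π_B/∂q_B = 0: 174 - q_B - (1/2)(q_Y) = 0.
Yarrow's profit: π_Y = (270 - 0.5Q)q_Y - (100q_Y). Setting ∂π_Y/∂q_Y = 0: 170 - q_Y - (1/2)(q_B) = 0.
Best responses: q_B = (174 - (1/2)q_Y), q_Y = (170 - (1/2)q_B).
Substituting one into the other gives q_B = 356/3 and q_Y = 332/3.
Total output Q = 356/3 + 332/3 = 688/3.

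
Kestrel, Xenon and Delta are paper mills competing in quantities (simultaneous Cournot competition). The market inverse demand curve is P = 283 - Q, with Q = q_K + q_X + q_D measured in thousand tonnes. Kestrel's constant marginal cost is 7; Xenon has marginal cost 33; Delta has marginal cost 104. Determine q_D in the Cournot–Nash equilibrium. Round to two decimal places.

2.75

Kestrel's profit: π_K = (283 - Q)q_K - (7q_K). Setting ∂π_K/∂q_K = 0: 276 - 2q_K - (q_X + q_D) = 0.
Xenon's profit: π_X = (283 - Q)q_X - (33q_X). Setting ∂π_X/∂q_X = 0: 250 - 2q_X - (q_K + q_D) = 0.
Delta's first-order condition: 179 - 2q_D - (q_K + q_X) = 0.
Adding the 3 conditions: 705 − 2Q − 2Q = 0, i.e. Q = 705/4.
Back-substituting: q_K = (276 − 705/4) = 399/4, q_X = (250 − 705/4) = 295/4, q_D = (179 − 705/4) = 11/4.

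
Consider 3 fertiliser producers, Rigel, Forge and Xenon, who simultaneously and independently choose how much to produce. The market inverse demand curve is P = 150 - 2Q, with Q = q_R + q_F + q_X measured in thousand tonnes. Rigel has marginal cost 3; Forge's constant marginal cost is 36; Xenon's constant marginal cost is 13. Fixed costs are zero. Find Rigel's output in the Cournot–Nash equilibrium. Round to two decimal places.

Rigel's profit: π_R = (150 - 2Q)q_R - (3q_R). Setting ∂π_R/∂q_R = 0: 147 - 4q_R - 2(q_F + q_X) = 0.
Forge's profit: π_F = (150 - 2Q)q_F - (36q_F). Setting ∂π_F/∂q_F = 0: 114 - 4q_F - 2(q_R + q_X) = 0.
Xenon's first-order condition: 137 - 4q_X - 2(q_R + q_F) = 0.
Summing all 3 equations gives 398 − 8Q = 0, hence Q = 199/4.
Back-substituting: q_R = (147 − 199/2)/2 = 95/4, q_F = (114 − 199/2)/2 = 29/4, q_X = (137 − 199/2)/2 = 75/4.

23.75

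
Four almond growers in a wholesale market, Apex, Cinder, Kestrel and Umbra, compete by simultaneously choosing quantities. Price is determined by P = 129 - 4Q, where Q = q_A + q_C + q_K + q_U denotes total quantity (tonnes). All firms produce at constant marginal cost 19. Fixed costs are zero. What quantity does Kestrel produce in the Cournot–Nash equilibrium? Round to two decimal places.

5.50

Each firm earns π_i = (129 - 4Q)q_i - 19q_i.
Setting ∂π_i/∂q_i = 0 with rivals' quantities fixed: 110 - 8q_i - 4·Σ_{j≠i} q_j = 0.
With identical firms every q_j equals q_i, so Σ_{j≠i} q_j = 3q_i and 110 = 20q_i, giving q_i = 11/2.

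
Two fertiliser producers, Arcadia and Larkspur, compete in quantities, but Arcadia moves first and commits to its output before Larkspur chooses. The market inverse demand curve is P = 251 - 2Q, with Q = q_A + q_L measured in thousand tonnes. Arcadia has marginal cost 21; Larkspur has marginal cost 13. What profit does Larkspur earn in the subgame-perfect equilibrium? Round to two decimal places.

Solve by backward induction. Given q_A, the follower Larkspur maximises π_L = (251 - 2q_A - 2q_L)q_L - 13q_L.
Follower FOC: 238 - 2q_A - 4q_L = 0, so q_L(q_A) = (238 - 2q_A)/4.
The leader anticipates this reaction. Substituting into P = 251 - 2Q gives P = 132 - q_A, so π_A = (132 - q_A)q_A - 21q_A.
The leader's first-order condition 111 - 2q_A = 0 yields q_A = 111/2.
Then q_L = (238 - 2·(111/2))/4 = 127/4.
Price P = 251 - 2·(349/4) = 153/2.
Larkspur's profit: (153/2 - 13)·(127/4) = 2016.1250.

2016.13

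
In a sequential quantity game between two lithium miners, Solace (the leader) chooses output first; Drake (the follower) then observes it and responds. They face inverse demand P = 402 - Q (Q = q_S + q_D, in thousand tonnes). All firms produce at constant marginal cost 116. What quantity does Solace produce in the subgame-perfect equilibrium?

143

Solve by backward induction. Given q_S, the follower Drake maximises π_D = (402 - q_S - q_D)q_D - 116q_D.
Follower FOC: 286 - q_S - 2q_D = 0, so q_D(q_S) = (286 - q_S)/2.
Solace substitutes q_D(q_S) into its own profit: π_S = q_S(402 - q_S - (286 - q_S)/2) - 116q_S = (259 - (1/2)q_S)q_S - 116q_S.
The leader's first-order condition 143 - q_S = 0 yields q_S = 143.
Then q_D = (286 - 143)/2 = 143/2.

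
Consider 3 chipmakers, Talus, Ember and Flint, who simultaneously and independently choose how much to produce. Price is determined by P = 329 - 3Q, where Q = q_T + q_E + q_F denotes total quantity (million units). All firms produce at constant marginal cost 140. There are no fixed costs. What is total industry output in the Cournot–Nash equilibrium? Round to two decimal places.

Each firm earns π_i = (329 - 3Q)q_i - 140q_i.
Setting ∂π_i/∂q_i = 0 with rivals' quantities fixed: 189 - 6q_i - 3·Σ_{j≠i} q_j = 0.
With identical firms every q_j equals q_i, so Σ_{j≠i} q_j = 2q_i and 189 = 12q_i, giving q_i = 63/4.
Total output Q = 63/4 + 63/4 + 63/4 = 189/4.

47.25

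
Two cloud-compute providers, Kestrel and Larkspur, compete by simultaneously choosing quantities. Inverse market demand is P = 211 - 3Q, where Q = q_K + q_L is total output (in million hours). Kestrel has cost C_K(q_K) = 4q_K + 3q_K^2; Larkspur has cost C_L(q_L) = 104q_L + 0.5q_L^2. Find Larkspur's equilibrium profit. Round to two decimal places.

Kestrel's profit: π_K = (211 - 3Q)q_K - (4q_K + 3q_K²). Setting ∂π_K/∂q_K = 0: 207 - 12q_K - 3(q_L) = 0.
Larkspur's first-order condition: 107 - 7q_L - 3(q_K) = 0.
So q_K = (207 - 3q_L)/12 and q_L = (107 - 3q_K)/7.
Substituting one into the other gives q_K = 376/25 and q_L = 221/25.
Price P = 211 - 3·(597/25) = 139.3600.
Larkspur's profit: 139.3600·(221/25) - 104·(221/25) - (1/2)(221/25)² = 273.5096.

273.51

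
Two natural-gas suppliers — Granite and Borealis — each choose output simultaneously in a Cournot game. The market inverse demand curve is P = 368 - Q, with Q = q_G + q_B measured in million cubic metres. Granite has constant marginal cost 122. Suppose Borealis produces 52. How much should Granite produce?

With the rival's output fixed at 52, Granite's profit is π_G = (368 - 52 - q_G)q_G - (122q_G) = (316 - q_G)q_G - (122q_G).
∂π_G/∂q_G = 194 - 2q_G = 0, so q_G = 97.

97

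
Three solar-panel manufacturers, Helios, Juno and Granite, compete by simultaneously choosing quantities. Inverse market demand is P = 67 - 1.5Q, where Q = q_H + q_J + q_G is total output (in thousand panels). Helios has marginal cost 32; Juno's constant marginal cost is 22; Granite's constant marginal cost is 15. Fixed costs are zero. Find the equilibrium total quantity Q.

Helios's profit: π_H = (67 - 1.5Q)q_H - (32q_H). Setting ∂π_H/∂q_H = 0: 35 - 3q_H - (3/2)(q_J + q_G) = 0.
Juno's first-order condition: 45 - 3q_J - (3/2)(q_H + q_G) = 0.
Granite's profit: π_G = (67 - 1.5Q)q_G - (15q_G). Setting ∂π_G/∂q_G = 0: 52 - 3q_G - (3/2)(q_H + q_J) = 0.
Adding the 3 conditions: 132 − 3Q − 3Q = 0, i.e. Q = 22.
Back-substituting: q_H = (35 − 33)/(3/2) = 4/3, q_J = (45 − 33)/(3/2) = 8, q_G = (52 − 33)/(3/2) = 38/3.
Total output Q = 4/3 + 8 + 38/3 = 22.

22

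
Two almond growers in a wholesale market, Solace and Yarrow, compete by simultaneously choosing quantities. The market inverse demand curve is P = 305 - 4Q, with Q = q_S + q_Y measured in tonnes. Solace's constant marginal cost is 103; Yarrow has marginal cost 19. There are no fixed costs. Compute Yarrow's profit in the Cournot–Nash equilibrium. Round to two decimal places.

Solace's profit: π_S = (305 - 4Q)q_S - (103q_S). Setting ∂π_S/∂q_S = 0: 202 - 8q_S - 4(q_Y) = 0.
Yarrow's profit: π_Y = (305 - 4Q)q_Y - (19q_Y). Setting ∂π_Y/∂q_Y = 0: 286 - 8q_Y - 4(q_S) = 0.
Best responses: q_S = (202 - 4q_Y)/8, q_Y = (286 - 4q_S)/8.
Substituting one into the other gives q_S = 59/6 and q_Y = 185/6.
Price P = 305 - 4·(122/3) = 427/3.
Yarrow's profit: (427/3 - 19)·(185/6) = 3802.7778.

3802.78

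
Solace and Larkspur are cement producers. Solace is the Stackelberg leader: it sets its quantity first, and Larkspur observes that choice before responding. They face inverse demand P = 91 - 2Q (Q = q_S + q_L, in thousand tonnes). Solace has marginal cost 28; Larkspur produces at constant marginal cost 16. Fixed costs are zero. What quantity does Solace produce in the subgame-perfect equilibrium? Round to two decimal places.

12.75

Solve by backward induction. Given q_S, the follower Larkspur maximises π_L = (91 - 2q_S - 2q_L)q_L - 16q_L.
Follower FOC: 75 - 2q_S - 4q_L = 0, so q_L(q_S) = (75 - 2q_S)/4.
Solace substitutes q_L(q_S) into its own profit: π_S = q_S(91 - 2q_S - (75 - 2q_S)/2) - 28q_S = (107/2 - q_S)q_S - 28q_S.
Leader FOC: 51/2 - 2q_S = 0, so q_S = 51/4.
Then q_L = (75 - 2·(51/4))/4 = 99/8.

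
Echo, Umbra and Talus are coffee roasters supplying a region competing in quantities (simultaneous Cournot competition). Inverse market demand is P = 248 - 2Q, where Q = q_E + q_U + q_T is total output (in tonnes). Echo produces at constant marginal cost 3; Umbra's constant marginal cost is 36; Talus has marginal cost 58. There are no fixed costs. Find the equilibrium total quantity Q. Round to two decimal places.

Echo's profit: π_E = (248 - 2Q)q_E - (3q_E). Setting ∂π_E/∂q_E = 0: 245 - 4q_E - 2(q_U + q_T) = 0.
Umbra's profit: π_U = (248 - 2Q)q_U - (36q_U). Setting ∂π_U/∂q_U = 0: 212 - 4q_U - 2(q_E + q_T) = 0.
Talus's profit: π_T = (248 - 2Q)q_T - (58q_T). Setting ∂π_T/∂q_T = 0: 190 - 4q_T - 2(q_E + q_U) = 0.
Summing all 3 equations gives 647 − 8Q = 0, hence Q = 647/8.
Back-substituting: q_E = (245 − 647/4)/2 = 333/8, q_U = (212 − 647/4)/2 = 201/8, q_T = (190 − 647/4)/2 = 113/8.
Total output Q = 333/8 + 201/8 + 113/8 = 647/8.

80.88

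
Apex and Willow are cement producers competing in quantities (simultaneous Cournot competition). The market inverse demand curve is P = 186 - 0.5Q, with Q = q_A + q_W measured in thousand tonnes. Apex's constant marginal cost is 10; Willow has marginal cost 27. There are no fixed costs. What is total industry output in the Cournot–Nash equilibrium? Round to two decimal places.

223.33

Apex's profit: π_A = (186 - 0.5Q)q_A - (10q_A). Setting ∂π_A/∂q_A = 0: 176 - q_A - (1/2)(q_W) = 0.
Willow's first-order condition: 159 - q_W - (1/2)(q_A) = 0.
So q_A = (176 - (1/2)q_W) and q_W = (159 - (1/2)q_A).
Substituting one into the other gives q_A = 386/3 and q_W = 284/3.
Total output Q = 386/3 + 284/3 = 670/3.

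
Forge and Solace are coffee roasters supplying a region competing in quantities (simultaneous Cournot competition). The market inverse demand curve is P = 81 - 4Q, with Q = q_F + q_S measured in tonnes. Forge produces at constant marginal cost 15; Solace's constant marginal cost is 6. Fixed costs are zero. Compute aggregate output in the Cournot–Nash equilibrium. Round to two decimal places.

Forge's profit: π_F = (81 - 4Q)q_F - (15q_F). Setting ∂π_F/∂q_F = 0: 66 - 8q_F - 4(q_S) = 0.
Solace's profit: π_S = (81 - 4Q)q_S - (6q_S). Setting ∂π_S/∂q_S = 0: 75 - 8q_S - 4(q_F) = 0.
Best responses: q_F = (66 - 4q_S)/8, q_S = (75 - 4q_F)/8.
Substituting one into the other gives q_F = 19/4 and q_S = 7.
Total output Q = 19/4 + 7 = 47/4.

11.75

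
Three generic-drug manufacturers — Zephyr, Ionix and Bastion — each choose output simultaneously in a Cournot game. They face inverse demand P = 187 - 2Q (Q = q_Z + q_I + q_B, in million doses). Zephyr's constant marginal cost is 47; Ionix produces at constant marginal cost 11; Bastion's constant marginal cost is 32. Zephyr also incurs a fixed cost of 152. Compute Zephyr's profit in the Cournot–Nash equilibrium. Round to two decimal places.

95.53

Zephyr's profit: π_Z = (187 - 2Q)q_Z - (47q_Z). Setting ∂π_Z/∂q_Z = 0: 140 - 4q_Z - 2(q_I + q_B) = 0.
Ionix's profit: π_I = (187 - 2Q)q_I - (11q_I). Setting ∂π_I/∂q_I = 0: 176 - 4q_I - 2(q_Z + q_B) = 0.
Bastion's profit: π_B = (187 - 2Q)q_B - (32q_B). Setting ∂π_B/∂q_B = 0: 155 - 4q_B - 2(q_Z + q_I) = 0.
Adding the 3 conditions: 471 − 4Q − 4Q = 0, i.e. Q = 471/8.
Back-substituting: q_Z = (140 − 471/4)/2 = 89/8, q_I = (176 − 471/4)/2 = 233/8, q_B = (155 − 471/4)/2 = 149/8.
Price P = 187 - 2·(471/8) = 277/4.
Zephyr's profit: (277/4 - 47)·(89/8) - 152 = 95.5313.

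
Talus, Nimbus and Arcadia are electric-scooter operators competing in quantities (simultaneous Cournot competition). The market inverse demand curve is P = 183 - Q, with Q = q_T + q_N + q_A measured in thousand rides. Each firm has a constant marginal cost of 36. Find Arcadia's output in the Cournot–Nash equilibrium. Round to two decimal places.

A representative firm's profit is π_i = q_i(183 - Q) - 36q_i.
Setting ∂π_i/∂q_i = 0 with rivals' quantities fixed: 147 - 2q_i - Σ_{j≠i} q_j = 0.
By symmetry each firm produces the same amount; substituting Σ_{j≠i} q_j = 2q_i yields q_i = 147/4.

36.75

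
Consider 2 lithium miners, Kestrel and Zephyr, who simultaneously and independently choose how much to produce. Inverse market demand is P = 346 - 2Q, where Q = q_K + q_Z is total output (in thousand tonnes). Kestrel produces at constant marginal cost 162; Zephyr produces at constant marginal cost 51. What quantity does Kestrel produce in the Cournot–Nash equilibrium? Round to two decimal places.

12.17

Kestrel's profit: π_K = (346 - 2Q)q_K - (162q_K). Setting ∂π_K/∂q_K = 0: 184 - 4q_K - 2(q_Z) = 0.
Zephyr's profit: π_Z = (346 - 2Q)q_Z - (51q_Z). Setting ∂π_Z/∂q_Z = 0: 295 - 4q_Z - 2(q_K) = 0.
So q_K = (184 - 2q_Z)/4 and q_Z = (295 - 2q_K)/4.
Solving the pair: q_K = 73/6, q_Z = 203/3.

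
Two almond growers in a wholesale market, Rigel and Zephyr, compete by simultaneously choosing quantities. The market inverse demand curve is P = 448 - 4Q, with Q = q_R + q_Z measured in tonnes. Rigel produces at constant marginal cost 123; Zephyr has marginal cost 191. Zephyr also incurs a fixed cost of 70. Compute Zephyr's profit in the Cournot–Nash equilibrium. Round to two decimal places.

922.25

Rigel's profit: π_R = (448 - 4Q)q_R - (123q_R). Setting ∂π_R/∂q_R = 0: 325 - 8q_R - 4(q_Z) = 0.
Zephyr's profit: π_Z = (448 - 4Q)q_Z - (191q_Z). Setting ∂π_Z/∂q_Z = 0: 257 - 8q_Z - 4(q_R) = 0.
So q_R = (325 - 4q_Z)/8 and q_Z = (257 - 4q_R)/8.
Solving the pair: q_R = 131/4, q_Z = 63/4.
Price P = 448 - 4·(97/2) = 254.
Zephyr's profit: (254 - 191)·(63/4) - 70 = 922.2500.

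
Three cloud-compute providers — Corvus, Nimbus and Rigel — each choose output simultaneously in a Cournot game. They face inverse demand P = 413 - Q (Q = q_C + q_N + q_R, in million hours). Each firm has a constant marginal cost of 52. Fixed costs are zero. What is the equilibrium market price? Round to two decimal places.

142.25

Each firm earns π_i = (413 - Q)q_i - 52q_i.
Setting ∂π_i/∂q_i = 0 with rivals' quantities fixed: 361 - 2q_i - Σ_{j≠i} q_j = 0.
With identical firms every q_j equals q_i, so Σ_{j≠i} q_j = 2q_i and 361 = 4q_i, giving q_i = 361/4.
Total output Q = 1083/4, so price P = 413 - 1083/4 = 569/4.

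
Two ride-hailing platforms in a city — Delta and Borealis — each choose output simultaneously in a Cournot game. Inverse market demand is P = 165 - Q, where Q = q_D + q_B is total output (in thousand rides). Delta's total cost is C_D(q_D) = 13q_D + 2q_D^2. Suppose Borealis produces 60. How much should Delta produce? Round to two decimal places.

With the rival's output fixed at 60, Delta's profit is π_D = (165 - 60 - q_D)q_D - (13q_D + 2q_D²) = (105 - q_D)q_D - (13q_D + 2q_D²).
∂π_D/∂q_D = 92 - 6q_D = 0, so q_D = 46/3.

15.33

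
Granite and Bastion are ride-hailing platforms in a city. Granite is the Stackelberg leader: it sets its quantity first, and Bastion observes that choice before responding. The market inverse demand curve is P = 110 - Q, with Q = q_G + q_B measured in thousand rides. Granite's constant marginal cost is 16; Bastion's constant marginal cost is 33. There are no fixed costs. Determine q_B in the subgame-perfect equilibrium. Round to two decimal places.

10.75

Solve by backward induction. Given q_G, the follower Bastion maximises π_B = (110 - q_G - q_B)q_B - 33q_B.
Setting the follower's marginal profit to zero, 77 - q_G - 2q_B = 0, i.e. q_B = (77 - q_G)/2.
The leader anticipates this reaction. Substituting into P = 110 - Q gives P = 143/2 - (1/2)q_G, so π_G = (143/2 - (1/2)q_G)q_G - 16q_G.
The leader's first-order condition 111/2 - q_G = 0 yields q_G = 111/2.
Then q_B = (77 - 111/2)/2 = 43/4.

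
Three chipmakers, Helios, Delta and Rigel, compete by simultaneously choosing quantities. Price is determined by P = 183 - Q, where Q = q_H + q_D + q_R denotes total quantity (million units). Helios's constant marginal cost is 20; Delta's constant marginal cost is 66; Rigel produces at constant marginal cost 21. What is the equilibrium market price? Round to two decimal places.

72.50

Helios's profit: π_H = (183 - Q)q_H - (20q_H). Setting ∂π_H/∂q_H = 0: 163 - 2q_H - (q_D + q_R) = 0.
Delta's first-order condition: 117 - 2q_D - (q_H + q_R) = 0.
Rigel's first-order condition: 162 - 2q_R - (q_H + q_D) = 0.
Adding the 3 first-order conditions: 442 − 4Q = 0, so Q = 221/2.
Back-substituting: q_H = (163 − 221/2) = 105/2, q_D = (117 − 221/2) = 13/2, q_R = (162 − 221/2) = 103/2.
Total output Q = 221/2, so price P = 183 - 221/2 = 145/2.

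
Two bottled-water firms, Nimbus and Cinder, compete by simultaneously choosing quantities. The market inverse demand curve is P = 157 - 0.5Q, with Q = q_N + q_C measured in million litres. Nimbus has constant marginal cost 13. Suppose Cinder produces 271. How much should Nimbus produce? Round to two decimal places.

With the rival's output fixed at 271, Nimbus's profit is π_N = (157 - (1/2)·271 - (1/2)q_N)q_N - (13q_N) = (43/2 - (1/2)q_N)q_N - (13q_N).
∂π_N/∂q_N = 17/2 - q_N = 0, so q_N = 17/2.

8.50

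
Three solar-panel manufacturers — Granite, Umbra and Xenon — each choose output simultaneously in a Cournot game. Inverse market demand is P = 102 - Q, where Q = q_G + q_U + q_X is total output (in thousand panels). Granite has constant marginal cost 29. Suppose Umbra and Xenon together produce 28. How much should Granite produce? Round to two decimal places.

With rivals' combined output fixed at 28, Granite's profit is π_G = (102 - 28 - q_G)q_G - (29q_G) = (74 - q_G)q_G - (29q_G).
∂π_G/∂q_G = 45 - 2q_G = 0, so q_G = 45/2.

22.50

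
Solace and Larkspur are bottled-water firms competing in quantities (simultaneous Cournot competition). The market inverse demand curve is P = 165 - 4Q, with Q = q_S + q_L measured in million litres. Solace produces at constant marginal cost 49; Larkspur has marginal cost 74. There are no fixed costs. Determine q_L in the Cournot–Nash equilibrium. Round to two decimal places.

Solace's profit: π_S = (165 - 4Q)q_S - (49q_S). Setting ∂π_S/∂q_S = 0: 116 - 8q_S - 4(q_L) = 0.
Larkspur's profit: π_L = (165 - 4Q)q_L - (74q_L). Setting ∂π_L/∂q_L = 0: 91 - 8q_L - 4(q_S) = 0.
So q_S = (116 - 4q_L)/8 and q_L = (91 - 4q_S)/8.
Substituting one into the other gives q_S = 47/4 and q_L = 11/2.

5.50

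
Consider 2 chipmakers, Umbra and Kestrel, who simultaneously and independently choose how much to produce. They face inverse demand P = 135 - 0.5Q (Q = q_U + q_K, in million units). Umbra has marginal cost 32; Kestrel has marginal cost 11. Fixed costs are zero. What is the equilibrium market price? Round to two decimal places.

Umbra's profit: π_U = (135 - 0.5Q)q_U - (32q_U). Setting ∂π_U/∂q_U = 0: 103 - q_U - (1/2)(q_K) = 0.
Kestrel's first-order condition: 124 - q_K - (1/2)(q_U) = 0.
Rearranging gives the reaction functions q_U = (103 - (1/2)q_K) and q_K = (124 - (1/2)q_U).
Substituting one into the other gives q_U = 164/3 and q_K = 290/3.
Total output Q = 454/3, so price P = 135 - (1/2)·(454/3) = 178/3.

59.33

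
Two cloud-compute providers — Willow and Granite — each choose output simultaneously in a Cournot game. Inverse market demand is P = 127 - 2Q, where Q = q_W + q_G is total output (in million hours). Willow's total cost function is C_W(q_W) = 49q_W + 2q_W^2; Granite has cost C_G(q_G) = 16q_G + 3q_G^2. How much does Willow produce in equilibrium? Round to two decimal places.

7.34

Willow's profit: π_W = (127 - 2Q)q_W - (49q_W + 2q_W²). Setting ∂π_W/∂q_W = 0: 78 - 8q_W - 2(q_G) = 0.
Granite's first-order condition: 111 - 10q_G - 2(q_W) = 0.
So q_W = (78 - 2q_G)/8 and q_G = (111 - 2q_W)/10.
Substituting one into the other gives q_W = 279/38 and q_G = 183/19.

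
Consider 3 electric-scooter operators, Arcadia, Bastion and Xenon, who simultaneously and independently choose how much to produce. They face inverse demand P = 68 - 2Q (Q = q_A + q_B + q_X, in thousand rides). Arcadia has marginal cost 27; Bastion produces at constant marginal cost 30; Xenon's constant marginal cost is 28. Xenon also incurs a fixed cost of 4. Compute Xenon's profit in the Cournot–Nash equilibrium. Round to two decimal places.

48.53

Arcadia's profit: π_A = (68 - 2Q)q_A - (27q_A). Setting ∂π_A/∂q_A = 0: 41 - 4q_A - 2(q_B + q_X) = 0.
Bastion's profit: π_B = (68 - 2Q)q_B - (30q_B). Setting ∂π_B/∂q_B = 0: 38 - 4q_B - 2(q_A + q_X) = 0.
Xenon's profit: π_X = (68 - 2Q)q_X - (28q_X). Setting ∂π_X/∂q_X = 0: 40 - 4q_X - 2(q_A + q_B) = 0.
Adding the 3 conditions: 119 − 4Q − 4Q = 0, i.e. Q = 119/8.
Back-substituting: q_A = (41 − 119/4)/2 = 45/8, q_B = (38 − 119/4)/2 = 33/8, q_X = (40 − 119/4)/2 = 41/8.
Price P = 68 - 2·(119/8) = 153/4.
Xenon's profit: (153/4 - 28)·(41/8) - 4 = 1553/32.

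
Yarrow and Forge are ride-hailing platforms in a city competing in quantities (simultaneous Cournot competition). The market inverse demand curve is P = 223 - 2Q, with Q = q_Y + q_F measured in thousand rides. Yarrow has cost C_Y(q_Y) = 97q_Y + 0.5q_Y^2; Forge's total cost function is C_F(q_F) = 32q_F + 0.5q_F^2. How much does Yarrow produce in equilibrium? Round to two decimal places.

11.81

Yarrow's profit: π_Y = (223 - 2Q)q_Y - (97q_Y + (1/2)q_Y²). Setting ∂π_Y/∂q_Y = 0: 126 - 5q_Y - 2(q_F) = 0.
Forge's first-order condition: 191 - 5q_F - 2(q_Y) = 0.
Best responses: q_Y = (126 - 2q_F)/5, q_F = (191 - 2q_Y)/5.
Substituting one into the other gives q_Y = 248/21 and q_F = 703/21.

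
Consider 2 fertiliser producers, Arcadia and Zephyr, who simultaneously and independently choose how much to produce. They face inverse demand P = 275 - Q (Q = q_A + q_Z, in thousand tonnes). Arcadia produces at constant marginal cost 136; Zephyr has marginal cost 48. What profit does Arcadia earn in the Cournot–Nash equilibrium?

289

Arcadia's profit: π_A = (275 - Q)q_A - (136q_A). Setting ∂π_A/∂q_A = 0: 139 - 2q_A - (q_Z) = 0.
Zephyr's profit: π_Z = (275 - Q)q_Z - (48q_Z). Setting ∂π_Z/∂q_Z = 0: 227 - 2q_Z - (q_A) = 0.
Rearranging gives the reaction functions q_A = (139 - q_Z)/2 and q_Z = (227 - q_A)/2.
Substituting one into the other gives q_A = 17 and q_Z = 105.
Price P = 275 - 122 = 153.
Arcadia's profit: (153 - 136)·17 = 289.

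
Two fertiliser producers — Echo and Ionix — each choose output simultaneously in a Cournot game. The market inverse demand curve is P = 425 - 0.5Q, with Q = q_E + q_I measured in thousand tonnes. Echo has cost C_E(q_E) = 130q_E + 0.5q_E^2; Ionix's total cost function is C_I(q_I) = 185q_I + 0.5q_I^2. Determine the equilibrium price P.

318

Echo's profit: π_E = (425 - 0.5Q)q_E - (130q_E + (1/2)q_E²). Setting ∂π_E/∂q_E = 0: 295 - 2q_E - (1/2)(q_I) = 0.
Ionix's first-order condition: 240 - 2q_I - (1/2)(q_E) = 0.
Rearranging gives the reaction functions q_E = (295 - (1/2)q_I)/2 and q_I = (240 - (1/2)q_E)/2.
Substituting one into the other gives q_E = 376/3 and q_I = 266/3.
Total output Q = 214, so price P = 425 - (1/2)·214 = 318.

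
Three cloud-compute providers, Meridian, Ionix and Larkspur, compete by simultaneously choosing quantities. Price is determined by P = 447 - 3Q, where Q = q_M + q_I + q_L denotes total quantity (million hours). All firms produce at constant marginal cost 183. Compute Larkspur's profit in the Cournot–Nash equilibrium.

Each firm earns π_i = (447 - 3Q)q_i - 183q_i.
Setting ∂π_i/∂q_i = 0 with rivals' quantities fixed: 264 - 6q_i - 3·Σ_{j≠i} q_j = 0.
With identical firms every q_j equals q_i, so Σ_{j≠i} q_j = 2q_i and 264 = 12q_i, giving q_i = 22.
Price P = 447 - 3·66 = 249.
Larkspur's profit: (249 - 183)·22 = 1452.

1452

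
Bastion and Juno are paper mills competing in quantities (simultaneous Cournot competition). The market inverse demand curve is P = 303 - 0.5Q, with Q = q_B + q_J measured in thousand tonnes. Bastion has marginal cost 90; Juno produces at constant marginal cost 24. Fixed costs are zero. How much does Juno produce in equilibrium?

Bastion's profit: π_B = (303 - 0.5Q)q_B - (90q_B). Setting ∂π_B/∂q_B = 0: 213 - q_B - (1/2)(q_J) = 0.
Juno's first-order condition: 279 - q_J - (1/2)(q_B) = 0.
Best responses: q_B = (213 - (1/2)q_J), q_J = (279 - (1/2)q_B).
Solving the pair: q_B = 98, q_J = 230.

230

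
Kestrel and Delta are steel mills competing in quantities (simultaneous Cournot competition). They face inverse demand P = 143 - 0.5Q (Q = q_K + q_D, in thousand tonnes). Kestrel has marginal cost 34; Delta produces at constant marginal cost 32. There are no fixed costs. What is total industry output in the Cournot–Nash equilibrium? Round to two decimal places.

Kestrel's profit: π_K = (143 - 0.5Q)q_K - (34q_K). Setting ∂π_K/∂q_K = 0: 109 - q_K - (1/2)(q_D) = 0.
Delta's profit: π_D = (143 - 0.5Q)q_D - (32q_D). Setting ∂π_D/∂q_D = 0: 111 - q_D - (1/2)(q_K) = 0.
So q_K = (109 - (1/2)q_D) and q_D = (111 - (1/2)q_K).
Solving the pair: q_K = 214/3, q_D = 226/3.
Total output Q = 214/3 + 226/3 = 440/3.

146.67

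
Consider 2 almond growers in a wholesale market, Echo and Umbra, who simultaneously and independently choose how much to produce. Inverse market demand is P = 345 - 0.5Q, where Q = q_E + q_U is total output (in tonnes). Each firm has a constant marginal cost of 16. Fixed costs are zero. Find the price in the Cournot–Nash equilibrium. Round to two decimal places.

Each firm earns π_i = (345 - 0.5Q)q_i - 16q_i.
Setting ∂π_i/∂q_i = 0 with rivals' quantities fixed: 329 - q_i - (1/2)q_j = 0.
By symmetry each firm produces the same amount; substituting q_j = q_i yields q_i = 329/(3/2) = 658/3.
Total output Q = 1316/3, so price P = 345 - (1/2)·(1316/3) = 377/3.

125.67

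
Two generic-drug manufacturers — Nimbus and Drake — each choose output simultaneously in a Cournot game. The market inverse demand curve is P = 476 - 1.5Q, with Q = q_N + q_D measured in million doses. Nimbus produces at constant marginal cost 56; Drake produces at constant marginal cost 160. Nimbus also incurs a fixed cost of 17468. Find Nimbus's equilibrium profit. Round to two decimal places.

2870.96

Nimbus's profit: π_N = (476 - 1.5Q)q_N - (56q_N). Setting ∂π_N/∂q_N = 0: 420 - 3q_N - (3/2)(q_D) = 0.
Drake's profit: π_D = (476 - 1.5Q)q_D - (160q_D). Setting ∂π_D/∂q_D = 0: 316 - 3q_D - (3/2)(q_N) = 0.
Rearranging gives the reaction functions q_N = (420 - (3/2)q_D)/3 and q_D = (316 - (3/2)q_N)/3.
Solving the pair: q_N = 1048/9, q_D = 424/9.
Price P = 476 - (3/2)·(1472/9) = 692/3.
Nimbus's profit: (692/3 - 56)·(1048/9) - 17468 = 2870.9630.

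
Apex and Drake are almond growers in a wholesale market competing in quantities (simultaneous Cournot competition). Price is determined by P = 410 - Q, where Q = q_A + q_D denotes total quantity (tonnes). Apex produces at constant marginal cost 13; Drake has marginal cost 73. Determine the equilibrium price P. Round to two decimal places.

165.33

Apex's profit: π_A = (410 - Q)q_A - (13q_A). Setting ∂π_A/∂q_A = 0: 397 - 2q_A - (q_D) = 0.
Drake's first-order condition: 337 - 2q_D - (q_A) = 0.
So q_A = (397 - q_D)/2 and q_D = (337 - q_A)/2.
Solving the pair: q_A = 457/3, q_D = 277/3.
Total output Q = 734/3, so price P = 410 - 734/3 = 496/3.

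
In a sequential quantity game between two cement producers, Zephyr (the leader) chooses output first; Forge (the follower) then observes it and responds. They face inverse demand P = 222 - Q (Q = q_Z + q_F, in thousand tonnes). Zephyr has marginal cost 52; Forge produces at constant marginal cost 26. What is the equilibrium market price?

88

Solve by backward induction. Given q_Z, the follower Forge maximises π_F = (222 - q_Z - q_F)q_F - 26q_F.
Setting the follower's marginal profit to zero, 196 - q_Z - 2q_F = 0, i.e. q_F = (196 - q_Z)/2.
The leader anticipates this reaction. Substituting into P = 222 - Q gives P = 124 - (1/2)q_Z, so π_Z = (124 - (1/2)q_Z)q_Z - 52q_Z.
Maximising: ∂π_Z/∂q_Z = 72 - q_Z = 0, giving q_Z = 72.
Then q_F = (196 - 72)/2 = 62.
Total output Q = 134, so price P = 222 - 134 = 88.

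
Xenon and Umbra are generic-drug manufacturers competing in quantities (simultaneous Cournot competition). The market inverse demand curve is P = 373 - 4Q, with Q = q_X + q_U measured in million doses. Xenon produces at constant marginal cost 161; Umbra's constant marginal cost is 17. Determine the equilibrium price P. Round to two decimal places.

Xenon's profit: π_X = (373 - 4Q)q_X - (161q_X). Setting ∂π_X/∂q_X = 0: 212 - 8q_X - 4(q_U) = 0.
Umbra's first-order condition: 356 - 8q_U - 4(q_X) = 0.
Best responses: q_X = (212 - 4q_U)/8, q_U = (356 - 4q_X)/8.
Substituting one into the other gives q_X = 17/3 and q_U = 125/3.
Total output Q = 142/3, so price P = 373 - 4·(142/3) = 551/3.

183.67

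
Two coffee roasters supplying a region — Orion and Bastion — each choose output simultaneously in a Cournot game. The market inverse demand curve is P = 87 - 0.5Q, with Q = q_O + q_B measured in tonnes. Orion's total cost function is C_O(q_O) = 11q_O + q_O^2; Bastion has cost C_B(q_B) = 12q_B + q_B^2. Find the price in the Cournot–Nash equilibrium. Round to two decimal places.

Orion's profit: π_O = (87 - 0.5Q)q_O - (11q_O + q_O²). Setting ∂π_O/∂q_O = 0: 76 - 3q_O - (1/2)(q_B) = 0.
Bastion's profit: π_B = (87 - 0.5Q)q_B - (12q_B + q_B²). Setting ∂π_B/∂q_B = 0: 75 - 3q_B - (1/2)(q_O) = 0.
Rearranging gives the reaction functions q_O = (76 - (1/2)q_B)/3 and q_B = (75 - (1/2)q_O)/3.
Substituting one into the other gives q_O = 762/35 and q_B = 748/35.
Total output Q = 302/7, so price P = 87 - (1/2)·(302/7) = 458/7.

65.43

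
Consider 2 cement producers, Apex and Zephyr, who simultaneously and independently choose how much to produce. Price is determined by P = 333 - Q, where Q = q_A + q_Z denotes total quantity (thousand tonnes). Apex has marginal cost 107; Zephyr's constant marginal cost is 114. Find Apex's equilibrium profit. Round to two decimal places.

Apex's profit: π_A = (333 - Q)q_A - (107q_A). Setting ∂π_A/∂q_A = 0: 226 - 2q_A - (q_Z) = 0.
Zephyr's first-order condition: 219 - 2q_Z - (q_A) = 0.
Rearranging gives the reaction functions q_A = (226 - q_Z)/2 and q_Z = (219 - q_A)/2.
Solving the pair: q_A = 233/3, q_Z = 212/3.
Price P = 333 - 445/3 = 554/3.
Apex's profit: (554/3 - 107)·(233/3) = 6032.1111.

6032.11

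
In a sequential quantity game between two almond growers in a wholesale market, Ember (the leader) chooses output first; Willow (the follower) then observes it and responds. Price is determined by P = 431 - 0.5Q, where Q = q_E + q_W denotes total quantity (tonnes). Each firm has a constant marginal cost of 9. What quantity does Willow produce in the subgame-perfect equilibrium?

Solve by backward induction. Given q_E, the follower Willow maximises π_W = (431 - (1/2)q_E - (1/2)q_W)q_W - 9q_W.
Setting the follower's marginal profit to zero, 422 - (1/2)q_E - q_W = 0, i.e. q_W = (422 - (1/2)q_E).
The leader anticipates this reaction. Substituting into P = 431 - 0.5Q gives P = 220 - (1/4)q_E, so π_E = (220 - (1/4)q_E)q_E - 9q_E.
Leader FOC: 211 - (1/2)q_E = 0, so q_E = 422.
Then q_W = (422 - (1/2)·422) = 211.

211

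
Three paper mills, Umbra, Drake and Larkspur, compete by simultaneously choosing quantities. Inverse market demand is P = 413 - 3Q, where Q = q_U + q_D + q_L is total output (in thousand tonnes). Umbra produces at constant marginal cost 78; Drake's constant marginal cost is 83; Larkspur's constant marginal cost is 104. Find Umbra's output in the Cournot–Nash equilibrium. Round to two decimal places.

Umbra's profit: π_U = (413 - 3Q)q_U - (78q_U). Setting ∂π_U/∂q_U = 0: 335 - 6q_U - 3(q_D + q_L) = 0.
Drake's first-order condition: 330 - 6q_D - 3(q_U + q_L) = 0.
Larkspur's profit: π_L = (413 - 3Q)q_L - (104q_L). Setting ∂π_L/∂q_L = 0: 309 - 6q_L - 3(q_U + q_D) = 0.
Adding the 3 conditions: 974 − 6Q − 6Q = 0, i.e. Q = 487/6.
Back-substituting: q_U = (335 − 487/2)/3 = 61/2, q_D = (330 − 487/2)/3 = 173/6, q_L = (309 − 487/2)/3 = 131/6.

30.50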